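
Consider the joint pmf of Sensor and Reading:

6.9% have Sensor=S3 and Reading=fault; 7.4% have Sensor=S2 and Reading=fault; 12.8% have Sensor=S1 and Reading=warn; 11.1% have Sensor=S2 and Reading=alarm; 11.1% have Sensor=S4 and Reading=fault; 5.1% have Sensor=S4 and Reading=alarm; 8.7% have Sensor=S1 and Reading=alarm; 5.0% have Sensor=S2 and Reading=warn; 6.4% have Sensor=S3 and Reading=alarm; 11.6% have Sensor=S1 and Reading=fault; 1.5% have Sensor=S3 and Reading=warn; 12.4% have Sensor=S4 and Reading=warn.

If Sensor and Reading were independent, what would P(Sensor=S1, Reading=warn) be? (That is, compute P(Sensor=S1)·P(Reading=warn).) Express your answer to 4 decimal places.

0.1049

P(Sensor=S1) = 0.128 + 0.087 + 0.116 = 0.331.
P(Reading=warn) = 0.128 + 0.050 + 0.015 + 0.124 = 0.317.
Product: 0.331 × 0.317 = 0.1049.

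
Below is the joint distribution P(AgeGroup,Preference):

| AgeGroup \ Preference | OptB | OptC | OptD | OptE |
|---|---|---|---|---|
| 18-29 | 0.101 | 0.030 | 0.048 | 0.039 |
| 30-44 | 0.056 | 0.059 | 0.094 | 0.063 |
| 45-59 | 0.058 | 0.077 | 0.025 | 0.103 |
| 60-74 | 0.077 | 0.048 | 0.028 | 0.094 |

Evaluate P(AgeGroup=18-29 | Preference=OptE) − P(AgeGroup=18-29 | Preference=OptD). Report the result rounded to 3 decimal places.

P(Preference=OptE) = 0.039 + 0.063 + 0.103 + 0.094 = 0.299; P(AgeGroup=18-29 | Preference=OptE) = 0.039/0.299 = 0.1304.
P(Preference=OptD) = 0.048 + 0.094 + 0.025 + 0.028 = 0.195; P(AgeGroup=18-29 | Preference=OptD) = 0.048/0.195 = 0.2462.
Difference = -0.116.

-0.116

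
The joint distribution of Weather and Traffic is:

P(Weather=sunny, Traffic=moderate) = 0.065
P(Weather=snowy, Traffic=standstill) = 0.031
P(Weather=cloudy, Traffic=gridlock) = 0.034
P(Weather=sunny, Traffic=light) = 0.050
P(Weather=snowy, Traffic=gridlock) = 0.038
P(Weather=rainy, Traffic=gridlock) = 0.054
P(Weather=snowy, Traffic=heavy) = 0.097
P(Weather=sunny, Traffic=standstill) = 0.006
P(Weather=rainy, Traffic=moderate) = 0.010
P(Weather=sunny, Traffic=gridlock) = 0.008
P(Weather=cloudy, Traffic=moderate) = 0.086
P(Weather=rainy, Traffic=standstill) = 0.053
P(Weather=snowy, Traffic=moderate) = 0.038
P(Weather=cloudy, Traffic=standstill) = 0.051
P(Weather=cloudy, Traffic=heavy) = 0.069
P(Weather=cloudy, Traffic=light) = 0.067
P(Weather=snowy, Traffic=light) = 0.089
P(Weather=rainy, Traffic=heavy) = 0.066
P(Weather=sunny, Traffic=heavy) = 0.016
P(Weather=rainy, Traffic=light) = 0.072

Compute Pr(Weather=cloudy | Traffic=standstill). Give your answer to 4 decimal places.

0.3617

P(Traffic=standstill) = 0.006 + 0.051 + 0.053 + 0.031 = 0.141.
P(Weather=cloudy | Traffic=standstill) = 0.051/0.141 = 0.3617.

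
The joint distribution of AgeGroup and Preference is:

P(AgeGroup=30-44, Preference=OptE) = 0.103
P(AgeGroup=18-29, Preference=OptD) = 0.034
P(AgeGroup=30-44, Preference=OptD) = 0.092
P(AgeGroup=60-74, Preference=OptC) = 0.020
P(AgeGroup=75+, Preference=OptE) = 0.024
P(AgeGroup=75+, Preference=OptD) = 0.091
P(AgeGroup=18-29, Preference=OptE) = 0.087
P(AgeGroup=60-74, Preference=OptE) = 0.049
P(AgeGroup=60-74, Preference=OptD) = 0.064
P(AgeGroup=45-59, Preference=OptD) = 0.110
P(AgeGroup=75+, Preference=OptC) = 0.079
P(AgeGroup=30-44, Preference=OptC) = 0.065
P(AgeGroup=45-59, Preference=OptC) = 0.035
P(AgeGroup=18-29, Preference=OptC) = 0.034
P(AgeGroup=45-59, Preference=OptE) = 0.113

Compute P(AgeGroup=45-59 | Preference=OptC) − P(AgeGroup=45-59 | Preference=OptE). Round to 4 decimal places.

-0.1503

P(Preference=OptC) = 0.034 + 0.065 + 0.035 + 0.020 + 0.079 = 0.233; P(AgeGroup=45-59 | Preference=OptC) = 0.035/0.233 = 0.15021.
P(Preference=OptE) = 0.087 + 0.103 + 0.113 + 0.049 + 0.024 = 0.376; P(AgeGroup=45-59 | Preference=OptE) = 0.113/0.376 = 0.30053.
Difference = -0.1503.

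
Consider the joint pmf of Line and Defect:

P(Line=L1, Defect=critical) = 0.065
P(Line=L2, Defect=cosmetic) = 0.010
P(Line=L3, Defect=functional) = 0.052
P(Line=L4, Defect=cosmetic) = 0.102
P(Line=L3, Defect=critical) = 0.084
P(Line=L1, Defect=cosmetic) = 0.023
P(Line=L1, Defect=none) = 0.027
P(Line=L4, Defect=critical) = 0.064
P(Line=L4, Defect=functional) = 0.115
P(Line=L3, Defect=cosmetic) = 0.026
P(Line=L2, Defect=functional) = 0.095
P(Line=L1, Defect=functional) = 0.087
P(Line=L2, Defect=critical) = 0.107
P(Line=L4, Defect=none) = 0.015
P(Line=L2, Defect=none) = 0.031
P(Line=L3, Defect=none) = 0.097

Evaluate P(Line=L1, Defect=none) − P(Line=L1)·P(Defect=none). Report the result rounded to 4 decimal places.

P(Line=L1) = 0.027 + 0.023 + 0.087 + 0.065 = 0.202.
P(Defect=none) = 0.027 + 0.031 + 0.097 + 0.015 = 0.170.
P(Line=L1, Defect=none) − P(Line=L1)P(Defect=none) = 0.027 − 0.202×0.170 = -0.0073.

-0.0073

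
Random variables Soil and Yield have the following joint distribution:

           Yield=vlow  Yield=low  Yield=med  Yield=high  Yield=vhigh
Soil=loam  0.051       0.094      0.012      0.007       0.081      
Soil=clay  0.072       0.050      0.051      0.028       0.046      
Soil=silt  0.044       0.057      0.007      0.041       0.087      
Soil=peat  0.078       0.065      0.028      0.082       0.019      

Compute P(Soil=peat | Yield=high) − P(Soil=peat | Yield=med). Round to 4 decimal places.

P(Yield=high) = 0.007 + 0.028 + 0.041 + 0.082 = 0.158; P(Soil=peat | Yield=high) = 0.082/0.158 = 0.51899.
P(Yield=med) = 0.012 + 0.051 + 0.007 + 0.028 = 0.098; P(Soil=peat | Yield=med) = 0.028/0.098 = 0.28571.
Difference = 0.2333.

0.2333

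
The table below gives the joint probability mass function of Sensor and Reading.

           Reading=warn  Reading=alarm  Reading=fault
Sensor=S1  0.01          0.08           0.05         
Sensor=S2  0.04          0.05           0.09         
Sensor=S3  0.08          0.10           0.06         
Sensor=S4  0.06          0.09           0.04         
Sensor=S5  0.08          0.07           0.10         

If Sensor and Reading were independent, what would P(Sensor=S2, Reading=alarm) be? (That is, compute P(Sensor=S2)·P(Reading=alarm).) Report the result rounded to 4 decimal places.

P(Sensor=S2) = 0.04 + 0.05 + 0.09 = 0.18.
P(Reading=alarm) = 0.08 + 0.05 + 0.10 + 0.09 + 0.07 = 0.39.
Product: 0.18 × 0.39 = 0.0702.

0.0702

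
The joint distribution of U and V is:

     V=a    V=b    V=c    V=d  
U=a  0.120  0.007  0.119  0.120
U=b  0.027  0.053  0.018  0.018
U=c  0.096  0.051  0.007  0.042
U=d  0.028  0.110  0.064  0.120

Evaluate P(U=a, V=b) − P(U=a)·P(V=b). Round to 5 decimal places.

-0.07389

P(U=a) = 0.120 + 0.007 + 0.119 + 0.120 = 0.366.
P(V=b) = 0.007 + 0.053 + 0.051 + 0.110 = 0.221.
P(U=a, V=b) − P(U=a)P(V=b) = 0.007 − 0.366×0.221 = -0.07389.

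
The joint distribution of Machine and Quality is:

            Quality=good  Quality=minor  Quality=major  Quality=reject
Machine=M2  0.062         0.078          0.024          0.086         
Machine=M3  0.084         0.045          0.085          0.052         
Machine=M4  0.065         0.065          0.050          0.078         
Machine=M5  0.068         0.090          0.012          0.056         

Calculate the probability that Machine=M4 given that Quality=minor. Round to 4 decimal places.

0.2338

P(Quality=minor) = 0.078 + 0.045 + 0.065 + 0.090 = 0.278.
P(Machine=M4 | Quality=minor) = 0.065/0.278 = 0.2338.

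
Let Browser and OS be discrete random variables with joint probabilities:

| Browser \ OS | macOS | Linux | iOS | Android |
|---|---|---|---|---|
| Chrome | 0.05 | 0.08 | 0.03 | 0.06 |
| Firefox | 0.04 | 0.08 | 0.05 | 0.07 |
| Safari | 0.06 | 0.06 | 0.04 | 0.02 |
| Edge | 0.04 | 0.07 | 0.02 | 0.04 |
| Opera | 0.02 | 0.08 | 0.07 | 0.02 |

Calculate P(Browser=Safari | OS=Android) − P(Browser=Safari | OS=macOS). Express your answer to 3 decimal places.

-0.190

P(OS=Android) = 0.06 + 0.07 + 0.02 + 0.04 + 0.02 = 0.21; P(Browser=Safari | OS=Android) = 0.02/0.21 = 0.0952.
P(OS=macOS) = 0.05 + 0.04 + 0.06 + 0.04 + 0.02 = 0.21; P(Browser=Safari | OS=macOS) = 0.06/0.21 = 0.2857.
Difference = -0.190.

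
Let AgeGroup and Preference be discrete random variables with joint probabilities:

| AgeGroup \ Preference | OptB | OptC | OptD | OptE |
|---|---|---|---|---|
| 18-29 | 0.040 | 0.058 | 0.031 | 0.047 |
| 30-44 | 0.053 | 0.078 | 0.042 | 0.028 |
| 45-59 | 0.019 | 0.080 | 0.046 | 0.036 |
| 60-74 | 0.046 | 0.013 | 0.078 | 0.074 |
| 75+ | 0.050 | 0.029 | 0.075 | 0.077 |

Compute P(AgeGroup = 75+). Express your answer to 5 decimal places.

0.23100

P(AgeGroup=75+) = 0.050 + 0.029 + 0.075 + 0.077 = 0.231.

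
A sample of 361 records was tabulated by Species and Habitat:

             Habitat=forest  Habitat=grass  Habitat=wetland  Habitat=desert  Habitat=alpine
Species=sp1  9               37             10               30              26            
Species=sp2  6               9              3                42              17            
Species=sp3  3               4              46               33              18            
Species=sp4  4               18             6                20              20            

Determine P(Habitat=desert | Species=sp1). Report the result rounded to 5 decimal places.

Total with Species=sp1: 9 + 37 + 10 + 30 + 26 = 112.
P(Habitat=desert | Species=sp1) = 30/112 = 0.26786.

0.26786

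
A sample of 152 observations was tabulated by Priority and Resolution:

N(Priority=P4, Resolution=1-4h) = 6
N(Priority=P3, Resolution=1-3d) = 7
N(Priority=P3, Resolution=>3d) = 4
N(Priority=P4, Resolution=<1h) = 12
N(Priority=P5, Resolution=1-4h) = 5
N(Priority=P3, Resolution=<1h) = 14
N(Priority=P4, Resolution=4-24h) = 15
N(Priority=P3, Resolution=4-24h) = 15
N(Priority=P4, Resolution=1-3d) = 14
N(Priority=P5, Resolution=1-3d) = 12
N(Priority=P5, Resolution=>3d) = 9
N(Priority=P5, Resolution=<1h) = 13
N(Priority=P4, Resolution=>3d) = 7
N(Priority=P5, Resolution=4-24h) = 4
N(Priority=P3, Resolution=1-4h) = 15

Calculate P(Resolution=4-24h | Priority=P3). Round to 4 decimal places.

Total with Priority=P3: 14 + 15 + 15 + 7 + 4 = 55.
P(Resolution=4-24h | Priority=P3) = 15/55 = 0.2727.

0.2727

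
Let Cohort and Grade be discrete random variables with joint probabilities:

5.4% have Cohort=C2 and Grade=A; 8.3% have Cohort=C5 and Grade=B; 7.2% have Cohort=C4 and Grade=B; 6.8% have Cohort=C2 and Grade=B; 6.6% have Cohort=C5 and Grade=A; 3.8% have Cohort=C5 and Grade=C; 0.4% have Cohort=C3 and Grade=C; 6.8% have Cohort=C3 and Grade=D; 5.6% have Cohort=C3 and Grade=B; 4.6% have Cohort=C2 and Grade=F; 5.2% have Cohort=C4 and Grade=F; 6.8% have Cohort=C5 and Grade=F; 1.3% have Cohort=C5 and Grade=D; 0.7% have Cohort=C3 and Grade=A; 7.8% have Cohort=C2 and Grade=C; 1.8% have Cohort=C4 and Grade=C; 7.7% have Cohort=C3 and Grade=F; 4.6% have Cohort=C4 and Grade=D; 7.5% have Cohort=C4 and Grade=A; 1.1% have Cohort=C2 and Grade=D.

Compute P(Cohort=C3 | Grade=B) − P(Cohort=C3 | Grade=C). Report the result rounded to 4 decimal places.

0.1717

P(Grade=B) = 0.068 + 0.056 + 0.072 + 0.083 = 0.279; P(Cohort=C3 | Grade=B) = 0.056/0.279 = 0.20072.
P(Grade=C) = 0.078 + 0.004 + 0.018 + 0.038 = 0.138; P(Cohort=C3 | Grade=C) = 0.004/0.138 = 0.02899.
Difference = 0.1717.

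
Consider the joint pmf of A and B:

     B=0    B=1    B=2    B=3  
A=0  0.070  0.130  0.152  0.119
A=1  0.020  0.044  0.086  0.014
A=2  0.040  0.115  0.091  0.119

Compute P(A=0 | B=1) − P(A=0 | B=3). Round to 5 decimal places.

-0.02240

P(B=1) = 0.130 + 0.044 + 0.115 = 0.289; P(A=0 | B=1) = 0.130/0.289 = 0.449827.
P(B=3) = 0.119 + 0.014 + 0.119 = 0.252; P(A=0 | B=3) = 0.119/0.252 = 0.472222.
Difference = -0.02240.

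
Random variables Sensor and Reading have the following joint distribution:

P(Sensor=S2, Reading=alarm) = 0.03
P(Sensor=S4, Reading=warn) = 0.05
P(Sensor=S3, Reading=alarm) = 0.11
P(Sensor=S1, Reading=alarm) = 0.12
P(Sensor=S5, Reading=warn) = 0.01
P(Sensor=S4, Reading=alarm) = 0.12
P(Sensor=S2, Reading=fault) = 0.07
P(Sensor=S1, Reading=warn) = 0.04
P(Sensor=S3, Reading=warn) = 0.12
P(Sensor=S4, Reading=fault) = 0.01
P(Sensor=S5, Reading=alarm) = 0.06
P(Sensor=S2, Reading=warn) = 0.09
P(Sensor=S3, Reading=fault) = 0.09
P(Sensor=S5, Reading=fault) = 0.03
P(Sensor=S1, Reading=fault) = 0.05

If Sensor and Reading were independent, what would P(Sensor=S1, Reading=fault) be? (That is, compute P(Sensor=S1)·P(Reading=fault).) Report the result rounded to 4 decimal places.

0.0525

P(Sensor=S1) = 0.04 + 0.12 + 0.05 = 0.21.
P(Reading=fault) = 0.05 + 0.07 + 0.09 + 0.01 + 0.03 = 0.25.
Product: 0.21 × 0.25 = 0.0525.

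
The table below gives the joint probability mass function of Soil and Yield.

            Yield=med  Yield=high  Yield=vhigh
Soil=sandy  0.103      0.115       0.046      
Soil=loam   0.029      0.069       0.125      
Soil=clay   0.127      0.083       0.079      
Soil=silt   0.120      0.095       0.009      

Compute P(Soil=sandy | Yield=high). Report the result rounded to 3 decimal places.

0.318

P(Yield=high) = 0.115 + 0.069 + 0.083 + 0.095 = 0.362.
P(Soil=sandy | Yield=high) = 0.115/0.362 = 0.318.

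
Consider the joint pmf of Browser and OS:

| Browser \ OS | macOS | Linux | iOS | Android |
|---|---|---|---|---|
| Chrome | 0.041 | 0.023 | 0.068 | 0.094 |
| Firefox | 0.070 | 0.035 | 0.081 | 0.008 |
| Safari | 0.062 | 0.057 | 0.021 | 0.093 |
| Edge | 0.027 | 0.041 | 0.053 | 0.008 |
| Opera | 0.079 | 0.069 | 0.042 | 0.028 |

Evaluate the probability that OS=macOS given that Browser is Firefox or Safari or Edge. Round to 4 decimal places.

0.2860

P(Browser=Firefox) = 0.070 + 0.035 + 0.081 + 0.008 = 0.194.
P(Browser=Safari) = 0.062 + 0.057 + 0.021 + 0.093 = 0.233.
P(Browser=Edge) = 0.027 + 0.041 + 0.053 + 0.008 = 0.129.
P(Browser ∈ {Firefox, Safari, Edge}) = 0.194 + 0.233 + 0.129 = 0.556; P(OS=macOS, Browser ∈ {Firefox, Safari, Edge}) = 0.070 + 0.062 + 0.027 = 0.159.
P(OS=macOS | Browser ∈ {Firefox, Safari, Edge}) = 0.159/0.556 = 0.2860.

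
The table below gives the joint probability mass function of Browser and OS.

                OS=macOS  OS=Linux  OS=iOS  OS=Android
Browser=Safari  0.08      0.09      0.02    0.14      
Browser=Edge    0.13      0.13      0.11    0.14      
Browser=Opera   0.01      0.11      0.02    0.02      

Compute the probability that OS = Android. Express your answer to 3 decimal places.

P(OS=Android) = 0.14 + 0.14 + 0.02 = 0.30.

0.300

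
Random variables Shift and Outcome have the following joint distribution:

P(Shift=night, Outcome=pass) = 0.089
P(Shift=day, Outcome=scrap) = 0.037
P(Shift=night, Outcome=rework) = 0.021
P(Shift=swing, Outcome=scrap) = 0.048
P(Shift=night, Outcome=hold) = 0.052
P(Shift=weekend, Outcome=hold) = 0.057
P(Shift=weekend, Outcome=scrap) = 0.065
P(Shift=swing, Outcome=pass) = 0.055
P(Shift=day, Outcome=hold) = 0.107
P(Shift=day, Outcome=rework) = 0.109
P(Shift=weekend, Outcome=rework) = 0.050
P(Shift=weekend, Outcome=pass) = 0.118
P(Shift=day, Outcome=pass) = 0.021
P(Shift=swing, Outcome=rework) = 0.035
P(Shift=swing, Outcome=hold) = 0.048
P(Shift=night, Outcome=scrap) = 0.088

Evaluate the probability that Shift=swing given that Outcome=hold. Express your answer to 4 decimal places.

0.1818

P(Outcome=hold) = 0.107 + 0.048 + 0.052 + 0.057 = 0.264.
P(Shift=swing | Outcome=hold) = 0.048/0.264 = 0.1818.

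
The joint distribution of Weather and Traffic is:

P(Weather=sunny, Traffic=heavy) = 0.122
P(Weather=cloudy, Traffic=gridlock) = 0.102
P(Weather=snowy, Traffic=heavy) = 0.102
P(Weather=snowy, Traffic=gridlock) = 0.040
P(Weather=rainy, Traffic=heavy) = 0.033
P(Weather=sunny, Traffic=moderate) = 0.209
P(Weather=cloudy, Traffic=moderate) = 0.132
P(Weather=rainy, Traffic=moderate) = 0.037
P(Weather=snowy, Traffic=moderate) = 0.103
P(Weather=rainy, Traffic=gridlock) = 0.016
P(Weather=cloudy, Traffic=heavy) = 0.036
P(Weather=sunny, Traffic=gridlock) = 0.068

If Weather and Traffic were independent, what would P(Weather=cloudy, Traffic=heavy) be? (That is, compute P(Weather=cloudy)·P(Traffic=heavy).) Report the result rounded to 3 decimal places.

0.079

P(Weather=cloudy) = 0.132 + 0.036 + 0.102 = 0.270.
P(Traffic=heavy) = 0.122 + 0.036 + 0.033 + 0.102 = 0.293.
Product: 0.270 × 0.293 = 0.079.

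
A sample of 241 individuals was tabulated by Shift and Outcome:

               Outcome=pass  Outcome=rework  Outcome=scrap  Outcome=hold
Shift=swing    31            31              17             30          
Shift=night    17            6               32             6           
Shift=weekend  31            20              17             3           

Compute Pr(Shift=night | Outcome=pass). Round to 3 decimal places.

Total with Outcome=pass: 31 + 17 + 31 = 79.
P(Shift=night | Outcome=pass) = 17/79 = 0.215.

0.215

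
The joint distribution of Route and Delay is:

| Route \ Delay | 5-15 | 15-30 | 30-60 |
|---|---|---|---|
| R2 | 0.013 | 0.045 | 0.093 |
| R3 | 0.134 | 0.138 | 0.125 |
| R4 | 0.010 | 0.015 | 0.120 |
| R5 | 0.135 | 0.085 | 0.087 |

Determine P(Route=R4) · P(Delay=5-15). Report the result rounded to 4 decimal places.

0.0423

P(Route=R4) = 0.010 + 0.015 + 0.120 = 0.145.
P(Delay=5-15) = 0.013 + 0.134 + 0.010 + 0.135 = 0.292.
Product: 0.145 × 0.292 = 0.0423.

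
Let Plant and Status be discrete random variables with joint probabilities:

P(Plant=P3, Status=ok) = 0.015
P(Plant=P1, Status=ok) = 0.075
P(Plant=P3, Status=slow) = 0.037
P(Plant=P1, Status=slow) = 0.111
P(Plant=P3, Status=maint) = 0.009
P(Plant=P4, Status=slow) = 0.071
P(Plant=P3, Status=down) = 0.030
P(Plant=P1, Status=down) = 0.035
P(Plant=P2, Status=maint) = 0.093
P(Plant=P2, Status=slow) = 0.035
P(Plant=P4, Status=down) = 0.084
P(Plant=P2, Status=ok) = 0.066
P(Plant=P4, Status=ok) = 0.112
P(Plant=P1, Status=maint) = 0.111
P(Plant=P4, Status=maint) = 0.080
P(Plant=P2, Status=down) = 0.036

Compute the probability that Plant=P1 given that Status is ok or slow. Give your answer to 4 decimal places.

0.3563

P(Status=ok) = 0.075 + 0.066 + 0.015 + 0.112 = 0.268.
P(Status=slow) = 0.111 + 0.035 + 0.037 + 0.071 = 0.254.
P(Status ∈ {ok, slow}) = 0.268 + 0.254 = 0.522; P(Plant=P1, Status ∈ {ok, slow}) = 0.075 + 0.111 = 0.186.
P(Plant=P1 | Status ∈ {ok, slow}) = 0.186/0.522 = 0.3563.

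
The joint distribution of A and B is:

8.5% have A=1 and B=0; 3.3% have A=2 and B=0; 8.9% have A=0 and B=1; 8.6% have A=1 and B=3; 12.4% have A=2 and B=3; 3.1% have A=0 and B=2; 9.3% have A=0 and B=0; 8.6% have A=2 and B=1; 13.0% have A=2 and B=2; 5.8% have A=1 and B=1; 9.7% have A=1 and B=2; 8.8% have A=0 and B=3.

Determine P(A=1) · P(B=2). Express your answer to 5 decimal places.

0.08411

P(A=1) = 0.085 + 0.058 + 0.097 + 0.086 = 0.326.
P(B=2) = 0.031 + 0.097 + 0.130 = 0.258.
Product: 0.326 × 0.258 = 0.08411.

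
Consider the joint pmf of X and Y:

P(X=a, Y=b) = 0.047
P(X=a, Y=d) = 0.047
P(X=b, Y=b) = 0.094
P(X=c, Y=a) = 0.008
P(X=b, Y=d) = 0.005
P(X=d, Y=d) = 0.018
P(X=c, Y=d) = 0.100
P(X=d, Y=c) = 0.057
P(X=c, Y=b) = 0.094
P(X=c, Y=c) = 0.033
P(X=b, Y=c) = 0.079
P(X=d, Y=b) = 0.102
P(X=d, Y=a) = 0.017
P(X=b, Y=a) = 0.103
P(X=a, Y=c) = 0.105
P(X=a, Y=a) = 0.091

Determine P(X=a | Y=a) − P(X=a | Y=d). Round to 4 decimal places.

0.1391

P(Y=a) = 0.091 + 0.103 + 0.008 + 0.017 = 0.219; P(X=a | Y=a) = 0.091/0.219 = 0.41553.
P(Y=d) = 0.047 + 0.005 + 0.100 + 0.018 = 0.170; P(X=a | Y=d) = 0.047/0.170 = 0.27647.
Difference = 0.1391.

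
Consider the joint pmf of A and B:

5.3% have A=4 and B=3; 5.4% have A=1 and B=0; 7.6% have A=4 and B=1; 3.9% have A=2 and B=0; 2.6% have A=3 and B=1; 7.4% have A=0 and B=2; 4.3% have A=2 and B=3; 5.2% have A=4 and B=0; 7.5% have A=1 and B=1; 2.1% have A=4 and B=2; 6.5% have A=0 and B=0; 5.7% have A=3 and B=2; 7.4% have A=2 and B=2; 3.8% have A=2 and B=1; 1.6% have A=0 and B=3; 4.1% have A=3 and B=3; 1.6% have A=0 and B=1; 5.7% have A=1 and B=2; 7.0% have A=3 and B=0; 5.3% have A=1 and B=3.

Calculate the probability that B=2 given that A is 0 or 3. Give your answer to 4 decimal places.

P(A=0) = 0.065 + 0.016 + 0.074 + 0.016 = 0.171.
P(A=3) = 0.070 + 0.026 + 0.057 + 0.041 = 0.194.
P(A ∈ {0, 3}) = 0.171 + 0.194 = 0.365; P(B=2, A ∈ {0, 3}) = 0.074 + 0.057 = 0.131.
P(B=2 | A ∈ {0, 3}) = 0.131/0.365 = 0.3589.

0.3589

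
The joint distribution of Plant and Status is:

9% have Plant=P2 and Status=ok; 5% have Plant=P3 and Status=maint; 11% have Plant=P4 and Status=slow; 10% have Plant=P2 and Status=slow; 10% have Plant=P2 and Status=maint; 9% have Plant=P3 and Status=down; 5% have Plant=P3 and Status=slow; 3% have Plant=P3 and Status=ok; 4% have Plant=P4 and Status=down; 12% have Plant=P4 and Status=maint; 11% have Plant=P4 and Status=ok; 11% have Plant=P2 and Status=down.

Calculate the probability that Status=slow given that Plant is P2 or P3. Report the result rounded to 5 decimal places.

0.24194

P(Plant=P2) = 0.09 + 0.10 + 0.11 + 0.10 = 0.40.
P(Plant=P3) = 0.03 + 0.05 + 0.09 + 0.05 = 0.22.
P(Plant ∈ {P2, P3}) = 0.40 + 0.22 = 0.62; P(Status=slow, Plant ∈ {P2, P3}) = 0.10 + 0.05 = 0.15.
P(Status=slow | Plant ∈ {P2, P3}) = 0.15/0.62 = 0.24194.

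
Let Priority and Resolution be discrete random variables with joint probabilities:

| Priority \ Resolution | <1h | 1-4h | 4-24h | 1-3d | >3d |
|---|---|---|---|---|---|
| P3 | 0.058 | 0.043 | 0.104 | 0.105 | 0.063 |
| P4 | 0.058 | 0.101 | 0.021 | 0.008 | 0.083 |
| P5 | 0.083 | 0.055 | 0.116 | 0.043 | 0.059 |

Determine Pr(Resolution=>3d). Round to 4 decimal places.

0.2050

P(Resolution=>3d) = 0.063 + 0.083 + 0.059 = 0.205.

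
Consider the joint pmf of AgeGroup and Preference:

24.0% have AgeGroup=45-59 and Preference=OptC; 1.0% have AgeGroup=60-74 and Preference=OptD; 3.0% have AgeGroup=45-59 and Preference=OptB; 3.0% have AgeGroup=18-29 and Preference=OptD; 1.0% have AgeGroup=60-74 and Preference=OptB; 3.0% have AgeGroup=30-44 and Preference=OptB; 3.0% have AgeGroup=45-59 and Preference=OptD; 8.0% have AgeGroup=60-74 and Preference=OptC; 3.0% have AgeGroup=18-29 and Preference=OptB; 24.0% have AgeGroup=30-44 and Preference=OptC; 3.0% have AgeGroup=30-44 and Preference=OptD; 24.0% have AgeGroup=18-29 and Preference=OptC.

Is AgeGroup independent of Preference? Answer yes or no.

Every cell satisfies P(AgeGroup,Preference) = P(AgeGroup)·P(Preference). For instance P(AgeGroup=18-29) = 0.300, P(Preference=OptC) = 0.800, and 0.300×0.800 = 0.240 matches the joint entry. So AgeGroup and Preference are independent.

yes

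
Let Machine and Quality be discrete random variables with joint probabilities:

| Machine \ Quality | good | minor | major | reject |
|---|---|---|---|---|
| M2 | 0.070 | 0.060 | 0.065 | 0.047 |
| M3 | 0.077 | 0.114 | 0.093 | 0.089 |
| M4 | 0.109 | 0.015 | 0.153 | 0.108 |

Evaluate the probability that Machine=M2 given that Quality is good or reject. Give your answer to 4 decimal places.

P(Quality=good) = 0.070 + 0.077 + 0.109 = 0.256.
P(Quality=reject) = 0.047 + 0.089 + 0.108 = 0.244.
P(Quality ∈ {good, reject}) = 0.256 + 0.244 = 0.500; P(Machine=M2, Quality ∈ {good, reject}) = 0.070 + 0.047 = 0.117.
P(Machine=M2 | Quality ∈ {good, reject}) = 0.117/0.500 = 0.2340.

0.2340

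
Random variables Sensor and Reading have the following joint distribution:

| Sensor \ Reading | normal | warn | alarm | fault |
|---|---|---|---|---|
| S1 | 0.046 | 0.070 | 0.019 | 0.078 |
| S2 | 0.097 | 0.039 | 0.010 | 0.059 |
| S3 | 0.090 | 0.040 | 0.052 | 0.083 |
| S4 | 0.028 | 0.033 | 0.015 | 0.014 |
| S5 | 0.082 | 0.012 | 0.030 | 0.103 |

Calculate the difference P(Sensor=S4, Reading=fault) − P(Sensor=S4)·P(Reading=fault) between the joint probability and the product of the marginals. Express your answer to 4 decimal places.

P(Sensor=S4) = 0.028 + 0.033 + 0.015 + 0.014 = 0.090.
P(Reading=fault) = 0.078 + 0.059 + 0.083 + 0.014 + 0.103 = 0.337.
P(Sensor=S4, Reading=fault) − P(Sensor=S4)P(Reading=fault) = 0.014 − 0.090×0.337 = -0.0163.

-0.0163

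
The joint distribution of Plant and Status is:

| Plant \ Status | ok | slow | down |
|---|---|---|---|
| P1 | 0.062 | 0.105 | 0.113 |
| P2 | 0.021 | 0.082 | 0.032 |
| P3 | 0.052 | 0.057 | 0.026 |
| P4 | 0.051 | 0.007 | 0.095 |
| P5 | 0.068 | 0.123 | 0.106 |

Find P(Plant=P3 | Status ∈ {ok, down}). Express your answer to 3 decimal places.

P(Status=ok) = 0.062 + 0.021 + 0.052 + 0.051 + 0.068 = 0.254.
P(Status=down) = 0.113 + 0.032 + 0.026 + 0.095 + 0.106 = 0.372.
P(Status ∈ {ok, down}) = 0.254 + 0.372 = 0.626; P(Plant=P3, Status ∈ {ok, down}) = 0.052 + 0.026 = 0.078.
P(Plant=P3 | Status ∈ {ok, down}) = 0.078/0.626 = 0.125.

0.125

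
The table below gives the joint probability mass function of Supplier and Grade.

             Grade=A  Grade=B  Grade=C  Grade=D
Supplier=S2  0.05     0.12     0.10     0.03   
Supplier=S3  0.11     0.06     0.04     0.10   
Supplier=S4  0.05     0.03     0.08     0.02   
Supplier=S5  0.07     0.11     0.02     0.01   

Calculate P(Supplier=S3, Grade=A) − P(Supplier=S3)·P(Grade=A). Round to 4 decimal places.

P(Supplier=S3) = 0.11 + 0.06 + 0.04 + 0.10 = 0.31.
P(Grade=A) = 0.05 + 0.11 + 0.05 + 0.07 = 0.28.
P(Supplier=S3, Grade=A) − P(Supplier=S3)P(Grade=A) = 0.11 − 0.31×0.28 = 0.0232.

0.0232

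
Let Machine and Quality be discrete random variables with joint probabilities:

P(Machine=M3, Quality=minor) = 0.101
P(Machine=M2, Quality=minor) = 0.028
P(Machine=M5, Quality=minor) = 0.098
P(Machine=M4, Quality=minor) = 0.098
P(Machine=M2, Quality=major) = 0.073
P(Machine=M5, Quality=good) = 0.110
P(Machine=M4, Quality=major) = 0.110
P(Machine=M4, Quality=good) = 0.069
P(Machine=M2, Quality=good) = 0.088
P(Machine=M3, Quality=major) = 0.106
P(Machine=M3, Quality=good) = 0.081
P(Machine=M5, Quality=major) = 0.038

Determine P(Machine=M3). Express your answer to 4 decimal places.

P(Machine=M3) = 0.081 + 0.101 + 0.106 = 0.288.

0.2880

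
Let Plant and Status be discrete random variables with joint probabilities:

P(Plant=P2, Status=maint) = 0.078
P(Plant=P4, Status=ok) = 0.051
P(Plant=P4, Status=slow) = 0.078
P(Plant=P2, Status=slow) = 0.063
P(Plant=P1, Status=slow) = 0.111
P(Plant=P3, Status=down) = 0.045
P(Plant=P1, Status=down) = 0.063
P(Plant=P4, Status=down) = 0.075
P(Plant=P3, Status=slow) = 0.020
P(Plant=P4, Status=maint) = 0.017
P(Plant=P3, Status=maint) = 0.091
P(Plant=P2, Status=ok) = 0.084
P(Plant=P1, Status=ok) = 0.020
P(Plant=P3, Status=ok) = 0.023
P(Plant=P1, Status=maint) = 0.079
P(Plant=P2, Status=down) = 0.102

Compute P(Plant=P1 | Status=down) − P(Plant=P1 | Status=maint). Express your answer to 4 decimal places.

P(Status=down) = 0.063 + 0.102 + 0.045 + 0.075 = 0.285; P(Plant=P1 | Status=down) = 0.063/0.285 = 0.22105.
P(Status=maint) = 0.079 + 0.078 + 0.091 + 0.017 = 0.265; P(Plant=P1 | Status=maint) = 0.079/0.265 = 0.29811.
Difference = -0.0771.

-0.0771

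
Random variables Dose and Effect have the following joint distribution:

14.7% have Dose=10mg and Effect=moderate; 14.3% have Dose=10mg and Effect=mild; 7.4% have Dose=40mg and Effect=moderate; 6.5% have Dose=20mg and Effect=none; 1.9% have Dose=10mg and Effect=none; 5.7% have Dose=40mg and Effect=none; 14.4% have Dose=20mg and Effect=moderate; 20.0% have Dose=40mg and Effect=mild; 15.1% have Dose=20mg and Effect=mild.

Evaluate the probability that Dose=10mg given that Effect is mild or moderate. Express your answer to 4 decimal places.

0.3376

P(Effect=mild) = 0.143 + 0.151 + 0.200 = 0.494.
P(Effect=moderate) = 0.147 + 0.144 + 0.074 = 0.365.
P(Effect ∈ {mild, moderate}) = 0.494 + 0.365 = 0.859; P(Dose=10mg, Effect ∈ {mild, moderate}) = 0.143 + 0.147 = 0.290.
P(Dose=10mg | Effect ∈ {mild, moderate}) = 0.290/0.859 = 0.3376.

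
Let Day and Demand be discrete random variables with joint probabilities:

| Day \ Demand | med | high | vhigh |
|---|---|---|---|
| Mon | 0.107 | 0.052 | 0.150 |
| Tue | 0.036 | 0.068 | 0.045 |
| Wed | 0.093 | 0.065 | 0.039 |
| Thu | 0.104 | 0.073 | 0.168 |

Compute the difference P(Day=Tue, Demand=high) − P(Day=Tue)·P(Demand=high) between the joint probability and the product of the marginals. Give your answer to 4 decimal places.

P(Day=Tue) = 0.036 + 0.068 + 0.045 = 0.149.
P(Demand=high) = 0.052 + 0.068 + 0.065 + 0.073 = 0.258.
P(Day=Tue, Demand=high) − P(Day=Tue)P(Demand=high) = 0.068 − 0.149×0.258 = 0.0296.

0.0296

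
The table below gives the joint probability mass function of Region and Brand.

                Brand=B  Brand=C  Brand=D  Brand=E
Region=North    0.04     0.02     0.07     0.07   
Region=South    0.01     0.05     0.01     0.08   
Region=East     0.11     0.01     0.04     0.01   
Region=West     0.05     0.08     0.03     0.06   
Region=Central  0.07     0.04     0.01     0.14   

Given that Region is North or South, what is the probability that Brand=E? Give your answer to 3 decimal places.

0.429

P(Region=North) = 0.04 + 0.02 + 0.07 + 0.07 = 0.20.
P(Region=South) = 0.01 + 0.05 + 0.01 + 0.08 = 0.15.
P(Region ∈ {North, South}) = 0.20 + 0.15 = 0.35; P(Brand=E, Region ∈ {North, South}) = 0.07 + 0.08 = 0.15.
P(Brand=E | Region ∈ {North, South}) = 0.15/0.35 = 0.429.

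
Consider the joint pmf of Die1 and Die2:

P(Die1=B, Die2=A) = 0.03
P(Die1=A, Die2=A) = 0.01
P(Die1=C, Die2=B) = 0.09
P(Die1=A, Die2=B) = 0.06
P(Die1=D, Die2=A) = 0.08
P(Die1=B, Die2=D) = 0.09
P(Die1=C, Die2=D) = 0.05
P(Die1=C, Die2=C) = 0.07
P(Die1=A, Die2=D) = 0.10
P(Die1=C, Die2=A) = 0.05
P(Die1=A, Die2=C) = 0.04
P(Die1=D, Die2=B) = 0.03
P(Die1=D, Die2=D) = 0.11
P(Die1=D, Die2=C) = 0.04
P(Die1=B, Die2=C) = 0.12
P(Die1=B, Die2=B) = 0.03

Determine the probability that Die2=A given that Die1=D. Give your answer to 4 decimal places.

P(Die1=D) = 0.08 + 0.03 + 0.04 + 0.11 = 0.26.
P(Die2=A | Die1=D) = 0.08/0.26 = 0.3077.

0.3077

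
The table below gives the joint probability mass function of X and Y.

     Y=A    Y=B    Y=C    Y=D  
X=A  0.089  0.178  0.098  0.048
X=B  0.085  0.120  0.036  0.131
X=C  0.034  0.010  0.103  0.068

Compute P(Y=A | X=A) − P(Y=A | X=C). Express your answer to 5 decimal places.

P(X=A) = 0.089 + 0.178 + 0.098 + 0.048 = 0.413; P(Y=A | X=A) = 0.089/0.413 = 0.215496.
P(X=C) = 0.034 + 0.010 + 0.103 + 0.068 = 0.215; P(Y=A | X=C) = 0.034/0.215 = 0.158140.
Difference = 0.05736.

0.05736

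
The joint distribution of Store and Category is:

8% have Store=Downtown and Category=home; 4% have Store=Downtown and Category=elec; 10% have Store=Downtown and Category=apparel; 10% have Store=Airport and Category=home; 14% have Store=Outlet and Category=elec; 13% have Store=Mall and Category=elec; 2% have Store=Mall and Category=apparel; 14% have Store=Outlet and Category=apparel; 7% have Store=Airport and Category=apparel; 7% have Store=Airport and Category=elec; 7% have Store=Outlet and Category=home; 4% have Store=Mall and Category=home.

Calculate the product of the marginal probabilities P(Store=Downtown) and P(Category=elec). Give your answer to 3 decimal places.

P(Store=Downtown) = 0.10 + 0.04 + 0.08 = 0.22.
P(Category=elec) = 0.04 + 0.13 + 0.07 + 0.14 = 0.38.
Product: 0.22 × 0.38 = 0.084.

0.084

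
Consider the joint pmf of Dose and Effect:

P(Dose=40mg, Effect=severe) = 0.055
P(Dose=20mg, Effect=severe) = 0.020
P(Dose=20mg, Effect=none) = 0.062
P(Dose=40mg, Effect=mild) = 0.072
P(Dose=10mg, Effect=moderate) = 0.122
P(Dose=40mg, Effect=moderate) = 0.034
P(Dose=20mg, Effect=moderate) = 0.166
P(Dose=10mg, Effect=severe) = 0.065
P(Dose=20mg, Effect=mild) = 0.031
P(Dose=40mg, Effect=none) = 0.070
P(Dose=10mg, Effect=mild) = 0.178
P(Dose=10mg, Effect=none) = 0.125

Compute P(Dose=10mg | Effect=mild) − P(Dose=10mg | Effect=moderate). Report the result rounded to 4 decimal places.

P(Effect=mild) = 0.178 + 0.031 + 0.072 = 0.281; P(Dose=10mg | Effect=mild) = 0.178/0.281 = 0.63345.
P(Effect=moderate) = 0.122 + 0.166 + 0.034 = 0.322; P(Dose=10mg | Effect=moderate) = 0.122/0.322 = 0.37888.
Difference = 0.2546.

0.2546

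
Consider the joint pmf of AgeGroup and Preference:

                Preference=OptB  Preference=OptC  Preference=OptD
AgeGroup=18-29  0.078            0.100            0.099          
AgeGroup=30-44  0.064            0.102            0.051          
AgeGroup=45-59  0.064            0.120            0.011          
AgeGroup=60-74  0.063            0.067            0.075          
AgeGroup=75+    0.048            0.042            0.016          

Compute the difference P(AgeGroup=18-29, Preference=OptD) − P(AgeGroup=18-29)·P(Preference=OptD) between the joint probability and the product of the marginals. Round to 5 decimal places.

0.02920

P(AgeGroup=18-29) = 0.078 + 0.100 + 0.099 = 0.277.
P(Preference=OptD) = 0.099 + 0.051 + 0.011 + 0.075 + 0.016 = 0.252.
P(AgeGroup=18-29, Preference=OptD) − P(AgeGroup=18-29)P(Preference=OptD) = 0.099 − 0.277×0.252 = 0.02920.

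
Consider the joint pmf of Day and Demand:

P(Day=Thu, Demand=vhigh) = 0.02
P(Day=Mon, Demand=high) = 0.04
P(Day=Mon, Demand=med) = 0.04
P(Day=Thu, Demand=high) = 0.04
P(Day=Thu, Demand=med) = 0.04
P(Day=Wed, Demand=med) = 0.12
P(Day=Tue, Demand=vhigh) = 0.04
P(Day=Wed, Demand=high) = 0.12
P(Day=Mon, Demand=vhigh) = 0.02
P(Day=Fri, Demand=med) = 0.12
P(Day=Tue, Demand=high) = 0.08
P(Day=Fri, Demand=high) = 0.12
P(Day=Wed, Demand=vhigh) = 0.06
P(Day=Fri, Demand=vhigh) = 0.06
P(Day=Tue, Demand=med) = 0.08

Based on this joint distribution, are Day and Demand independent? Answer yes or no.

yes

Every cell satisfies P(Day,Demand) = P(Day)·P(Demand). For instance P(Day=Wed) = 0.30, P(Demand=vhigh) = 0.20, and 0.30×0.20 = 0.06 matches the joint entry. So Day and Demand are independent.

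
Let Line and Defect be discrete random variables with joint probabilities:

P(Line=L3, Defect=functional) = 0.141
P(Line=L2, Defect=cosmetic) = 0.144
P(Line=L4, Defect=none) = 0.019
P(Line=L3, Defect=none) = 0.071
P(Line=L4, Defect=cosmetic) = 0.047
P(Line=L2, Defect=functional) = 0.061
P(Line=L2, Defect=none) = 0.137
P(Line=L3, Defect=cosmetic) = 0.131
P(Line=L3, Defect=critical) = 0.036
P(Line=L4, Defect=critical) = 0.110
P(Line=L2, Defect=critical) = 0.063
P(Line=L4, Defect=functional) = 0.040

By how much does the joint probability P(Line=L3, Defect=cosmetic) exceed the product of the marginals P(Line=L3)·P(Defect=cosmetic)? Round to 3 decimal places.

0.009

P(Line=L3) = 0.071 + 0.131 + 0.141 + 0.036 = 0.379.
P(Defect=cosmetic) = 0.144 + 0.131 + 0.047 = 0.322.
P(Line=L3, Defect=cosmetic) − P(Line=L3)P(Defect=cosmetic) = 0.131 − 0.379×0.322 = 0.009.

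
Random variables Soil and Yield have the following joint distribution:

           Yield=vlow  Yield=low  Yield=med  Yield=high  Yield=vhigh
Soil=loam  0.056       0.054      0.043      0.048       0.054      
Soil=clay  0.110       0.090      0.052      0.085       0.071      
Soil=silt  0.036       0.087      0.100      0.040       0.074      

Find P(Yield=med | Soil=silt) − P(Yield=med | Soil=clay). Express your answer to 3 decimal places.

0.169

P(Soil=silt) = 0.036 + 0.087 + 0.100 + 0.040 + 0.074 = 0.337; P(Yield=med | Soil=silt) = 0.100/0.337 = 0.2967.
P(Soil=clay) = 0.110 + 0.090 + 0.052 + 0.085 + 0.071 = 0.408; P(Yield=med | Soil=clay) = 0.052/0.408 = 0.1275.
Difference = 0.169.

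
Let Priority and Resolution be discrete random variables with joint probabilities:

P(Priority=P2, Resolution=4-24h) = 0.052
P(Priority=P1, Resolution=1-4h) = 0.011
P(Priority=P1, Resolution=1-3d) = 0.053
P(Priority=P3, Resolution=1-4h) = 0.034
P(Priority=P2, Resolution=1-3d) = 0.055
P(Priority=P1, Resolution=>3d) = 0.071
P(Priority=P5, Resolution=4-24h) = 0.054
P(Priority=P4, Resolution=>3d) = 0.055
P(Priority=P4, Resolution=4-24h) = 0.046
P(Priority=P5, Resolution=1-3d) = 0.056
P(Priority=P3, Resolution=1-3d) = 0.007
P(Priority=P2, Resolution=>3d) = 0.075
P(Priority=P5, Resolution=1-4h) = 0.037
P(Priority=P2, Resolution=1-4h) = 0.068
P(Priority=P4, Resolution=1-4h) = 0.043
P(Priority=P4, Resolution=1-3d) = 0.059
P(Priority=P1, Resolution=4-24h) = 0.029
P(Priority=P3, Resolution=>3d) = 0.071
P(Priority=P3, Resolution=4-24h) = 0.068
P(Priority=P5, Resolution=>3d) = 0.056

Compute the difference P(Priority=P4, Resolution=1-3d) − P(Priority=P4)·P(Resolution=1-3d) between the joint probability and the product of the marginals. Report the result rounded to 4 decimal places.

0.0123

P(Priority=P4) = 0.043 + 0.046 + 0.059 + 0.055 = 0.203.
P(Resolution=1-3d) = 0.053 + 0.055 + 0.007 + 0.059 + 0.056 = 0.230.
P(Priority=P4, Resolution=1-3d) − P(Priority=P4)P(Resolution=1-3d) = 0.059 − 0.203×0.230 = 0.0123.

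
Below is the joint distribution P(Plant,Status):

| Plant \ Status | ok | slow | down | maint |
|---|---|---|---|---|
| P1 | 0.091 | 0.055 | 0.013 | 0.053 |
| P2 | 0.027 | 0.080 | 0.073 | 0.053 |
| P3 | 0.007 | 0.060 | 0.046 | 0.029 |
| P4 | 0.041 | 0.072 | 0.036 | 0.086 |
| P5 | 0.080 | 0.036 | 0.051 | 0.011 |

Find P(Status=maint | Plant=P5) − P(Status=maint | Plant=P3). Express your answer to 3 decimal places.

-0.142

P(Plant=P5) = 0.080 + 0.036 + 0.051 + 0.011 = 0.178; P(Status=maint | Plant=P5) = 0.011/0.178 = 0.0618.
P(Plant=P3) = 0.007 + 0.060 + 0.046 + 0.029 = 0.142; P(Status=maint | Plant=P3) = 0.029/0.142 = 0.2042.
Difference = -0.142.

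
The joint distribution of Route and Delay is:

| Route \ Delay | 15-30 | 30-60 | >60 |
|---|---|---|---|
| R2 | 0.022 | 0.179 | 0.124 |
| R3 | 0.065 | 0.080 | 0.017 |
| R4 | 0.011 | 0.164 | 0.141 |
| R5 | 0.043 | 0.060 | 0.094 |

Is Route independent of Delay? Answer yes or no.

no

P(Route=R3) = 0.162 and P(Delay=>60) = 0.376, so their product is 0.06091, but P(Route=R3, Delay=>60) = 0.017. Since these differ, Route and Delay are not independent.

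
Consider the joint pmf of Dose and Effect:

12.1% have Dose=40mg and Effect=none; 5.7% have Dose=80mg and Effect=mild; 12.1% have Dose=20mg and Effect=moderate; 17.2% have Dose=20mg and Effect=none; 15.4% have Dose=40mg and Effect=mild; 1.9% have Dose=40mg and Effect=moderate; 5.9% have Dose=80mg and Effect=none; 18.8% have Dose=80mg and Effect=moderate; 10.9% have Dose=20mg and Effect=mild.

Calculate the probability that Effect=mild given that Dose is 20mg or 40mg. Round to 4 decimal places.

P(Dose=20mg) = 0.172 + 0.109 + 0.121 = 0.402.
P(Dose=40mg) = 0.121 + 0.154 + 0.019 = 0.294.
P(Dose ∈ {20mg, 40mg}) = 0.402 + 0.294 = 0.696; P(Effect=mild, Dose ∈ {20mg, 40mg}) = 0.109 + 0.154 = 0.263.
P(Effect=mild | Dose ∈ {20mg, 40mg}) = 0.263/0.696 = 0.3779.

0.3779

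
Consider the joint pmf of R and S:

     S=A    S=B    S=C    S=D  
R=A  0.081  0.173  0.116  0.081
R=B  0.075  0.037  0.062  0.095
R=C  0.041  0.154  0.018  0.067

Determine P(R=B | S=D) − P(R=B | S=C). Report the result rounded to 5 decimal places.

P(S=D) = 0.081 + 0.095 + 0.067 = 0.243; P(R=B | S=D) = 0.095/0.243 = 0.390947.
P(S=C) = 0.116 + 0.062 + 0.018 = 0.196; P(R=B | S=C) = 0.062/0.196 = 0.316327.
Difference = 0.07462.

0.07462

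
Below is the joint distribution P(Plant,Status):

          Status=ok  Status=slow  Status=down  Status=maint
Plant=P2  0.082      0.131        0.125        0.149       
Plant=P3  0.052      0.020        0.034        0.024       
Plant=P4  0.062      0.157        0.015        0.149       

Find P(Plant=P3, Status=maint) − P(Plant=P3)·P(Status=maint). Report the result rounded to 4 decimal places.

P(Plant=P3) = 0.052 + 0.020 + 0.034 + 0.024 = 0.130.
P(Status=maint) = 0.149 + 0.024 + 0.149 = 0.322.
P(Plant=P3, Status=maint) − P(Plant=P3)P(Status=maint) = 0.024 − 0.130×0.322 = -0.0179.

-0.0179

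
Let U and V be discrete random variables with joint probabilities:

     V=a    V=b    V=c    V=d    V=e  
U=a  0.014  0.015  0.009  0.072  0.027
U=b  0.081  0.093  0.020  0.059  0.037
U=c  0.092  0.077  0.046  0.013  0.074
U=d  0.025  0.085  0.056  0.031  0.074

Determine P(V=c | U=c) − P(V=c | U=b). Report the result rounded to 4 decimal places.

0.0834

P(U=c) = 0.092 + 0.077 + 0.046 + 0.013 + 0.074 = 0.302; P(V=c | U=c) = 0.046/0.302 = 0.15232.
P(U=b) = 0.081 + 0.093 + 0.020 + 0.059 + 0.037 = 0.290; P(V=c | U=b) = 0.020/0.290 = 0.06897.
Difference = 0.0834.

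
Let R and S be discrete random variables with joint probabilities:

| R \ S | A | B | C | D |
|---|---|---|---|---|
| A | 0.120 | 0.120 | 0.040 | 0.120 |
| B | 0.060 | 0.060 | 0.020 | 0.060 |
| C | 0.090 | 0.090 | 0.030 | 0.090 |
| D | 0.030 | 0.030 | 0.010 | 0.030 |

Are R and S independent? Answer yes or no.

yes

Every cell satisfies P(R,S) = P(R)·P(S). For instance P(R=C) = 0.300, P(S=B) = 0.300, and 0.300×0.300 = 0.090 matches the joint entry. So R and S are independent.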